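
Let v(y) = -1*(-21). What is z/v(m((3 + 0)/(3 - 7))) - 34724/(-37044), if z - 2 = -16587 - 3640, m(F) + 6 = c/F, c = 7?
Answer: -8910544/9261 ≈ -962.16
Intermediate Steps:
m(F) = -6 + 7/F
v(y) = 21
z = -20225 (z = 2 + (-16587 - 3640) = 2 - 20227 = -20225)
z/v(m((3 + 0)/(3 - 7))) - 34724/(-37044) = -20225/21 - 34724/(-37044) = -20225*1/21 - 34724*(-1/37044) = -20225/21 + 8681/9261 = -8910544/9261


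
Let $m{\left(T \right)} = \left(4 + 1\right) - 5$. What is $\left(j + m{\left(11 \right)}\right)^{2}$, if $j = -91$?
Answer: $8281$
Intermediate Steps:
$m{\left(T \right)} = 0$ ($m{\left(T \right)} = 5 - 5 = 0$)
$\left(j + m{\left(11 \right)}\right)^{2} = \left(-91 + 0\right)^{2} = \left(-91\right)^{2} = 8281$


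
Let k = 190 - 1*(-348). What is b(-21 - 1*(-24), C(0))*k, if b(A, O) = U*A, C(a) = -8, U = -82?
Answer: -132348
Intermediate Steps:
k = 538 (k = 190 + 348 = 538)
b(A, O) = -82*A
b(-21 - 1*(-24), C(0))*k = -82*(-21 - 1*(-24))*538 = -82*(-21 + 24)*538 = -82*3*538 = -246*538 = -132348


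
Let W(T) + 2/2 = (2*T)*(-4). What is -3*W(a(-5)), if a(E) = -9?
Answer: -213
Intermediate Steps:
W(T) = -1 - 8*T (W(T) = -1 + (2*T)*(-4) = -1 - 8*T)
-3*W(a(-5)) = -3*(-1 - 8*(-9)) = -3*(-1 + 72) = -3*71 = -213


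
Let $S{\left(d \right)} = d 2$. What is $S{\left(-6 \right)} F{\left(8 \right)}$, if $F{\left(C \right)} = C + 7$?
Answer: $-180$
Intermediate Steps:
$F{\left(C \right)} = 7 + C$
$S{\left(d \right)} = 2 d$
$S{\left(-6 \right)} F{\left(8 \right)} = 2 \left(-6\right) \left(7 + 8\right) = \left(-12\right) 15 = -180$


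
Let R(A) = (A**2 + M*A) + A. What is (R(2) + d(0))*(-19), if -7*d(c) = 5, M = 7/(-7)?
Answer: -437/7 ≈ -62.429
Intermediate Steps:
M = -1 (M = 7*(-1/7) = -1)
R(A) = A**2 (R(A) = (A**2 - A) + A = A**2)
d(c) = -5/7 (d(c) = -1/7*5 = -5/7)
(R(2) + d(0))*(-19) = (2**2 - 5/7)*(-19) = (4 - 5/7)*(-19) = (23/7)*(-19) = -437/7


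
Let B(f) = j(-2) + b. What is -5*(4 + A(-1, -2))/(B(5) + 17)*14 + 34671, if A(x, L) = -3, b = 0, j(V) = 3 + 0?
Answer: 69335/2 ≈ 34668.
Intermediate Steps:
j(V) = 3
B(f) = 3 (B(f) = 3 + 0 = 3)
-5*(4 + A(-1, -2))/(B(5) + 17)*14 + 34671 = -5*(4 - 3)/(3 + 17)*14 + 34671 = -5/20*14 + 34671 = -5*1/20*14 + 34671 = -¼*14 + 34671 = -7/2 + 34671 = 69335/2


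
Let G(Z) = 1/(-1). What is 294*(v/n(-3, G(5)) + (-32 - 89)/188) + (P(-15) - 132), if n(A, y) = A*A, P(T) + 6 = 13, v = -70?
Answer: -733451/282 ≈ -2600.9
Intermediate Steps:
P(T) = 7 (P(T) = -6 + 13 = 7)
G(Z) = -1
n(A, y) = A²
294*(v/n(-3, G(5)) + (-32 - 89)/188) + (P(-15) - 132) = 294*(-70/((-3)²) + (-32 - 89)/188) + (7 - 132) = 294*(-70/9 - 121*1/188) - 125 = 294*(-70*⅑ - 121/188) - 125 = 294*(-70/9 - 121/188) - 125 = 294*(-14249/1692) - 125 = -698201/282 - 125 = -733451/282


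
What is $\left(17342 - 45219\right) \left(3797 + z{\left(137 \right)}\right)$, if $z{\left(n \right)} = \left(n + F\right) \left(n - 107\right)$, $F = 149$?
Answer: $-345033629$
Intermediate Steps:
$z{\left(n \right)} = \left(-107 + n\right) \left(149 + n\right)$ ($z{\left(n \right)} = \left(n + 149\right) \left(n - 107\right) = \left(149 + n\right) \left(-107 + n\right) = \left(-107 + n\right) \left(149 + n\right)$)
$\left(17342 - 45219\right) \left(3797 + z{\left(137 \right)}\right) = \left(17342 - 45219\right) \left(3797 + \left(-15943 + 137^{2} + 42 \cdot 137\right)\right) = - 27877 \left(3797 + \left(-15943 + 18769 + 5754\right)\right) = - 27877 \left(3797 + 8580\right) = \left(-27877\right) 12377 = -345033629$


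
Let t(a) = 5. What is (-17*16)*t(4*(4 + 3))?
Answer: -1360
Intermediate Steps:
(-17*16)*t(4*(4 + 3)) = -17*16*5 = -272*5 = -1360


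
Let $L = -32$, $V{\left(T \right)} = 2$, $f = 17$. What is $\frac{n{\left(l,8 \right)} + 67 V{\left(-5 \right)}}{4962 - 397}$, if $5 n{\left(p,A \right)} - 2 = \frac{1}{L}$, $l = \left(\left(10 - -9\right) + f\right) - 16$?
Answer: $\frac{21503}{730400} \approx 0.02944$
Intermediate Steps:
$l = 20$ ($l = \left(\left(10 - -9\right) + 17\right) - 16 = \left(\left(10 + 9\right) + 17\right) - 16 = \left(19 + 17\right) - 16 = 36 - 16 = 20$)
$n{\left(p,A \right)} = \frac{63}{160}$ ($n{\left(p,A \right)} = \frac{2}{5} + \frac{1}{5 \left(-32\right)} = \frac{2}{5} + \frac{1}{5} \left(- \frac{1}{32}\right) = \frac{2}{5} - \frac{1}{160} = \frac{63}{160}$)
$\frac{n{\left(l,8 \right)} + 67 V{\left(-5 \right)}}{4962 - 397} = \frac{\frac{63}{160} + 67 \cdot 2}{4962 - 397} = \frac{\frac{63}{160} + 134}{4565} = \frac{21503}{160} \cdot \frac{1}{4565} = \frac{21503}{730400}$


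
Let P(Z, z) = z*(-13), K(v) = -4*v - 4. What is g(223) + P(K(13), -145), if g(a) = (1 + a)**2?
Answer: 52061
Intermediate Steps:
K(v) = -4 - 4*v
P(Z, z) = -13*z
g(223) + P(K(13), -145) = (1 + 223)**2 - 13*(-145) = 224**2 + 1885 = 50176 + 1885 = 52061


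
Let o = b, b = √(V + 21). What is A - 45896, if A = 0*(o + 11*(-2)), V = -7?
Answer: -45896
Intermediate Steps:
b = √14 (b = √(-7 + 21) = √14 ≈ 3.7417)
o = √14 ≈ 3.7417
A = 0 (A = 0*(√14 + 11*(-2)) = 0*(√14 - 22) = 0*(-22 + √14) = 0)
A - 45896 = 0 - 45896 = -45896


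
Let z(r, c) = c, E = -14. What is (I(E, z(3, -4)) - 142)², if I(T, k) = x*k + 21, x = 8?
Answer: 23409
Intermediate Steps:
I(T, k) = 21 + 8*k (I(T, k) = 8*k + 21 = 21 + 8*k)
(I(E, z(3, -4)) - 142)² = ((21 + 8*(-4)) - 142)² = ((21 - 32) - 142)² = (-11 - 142)² = (-153)² = 23409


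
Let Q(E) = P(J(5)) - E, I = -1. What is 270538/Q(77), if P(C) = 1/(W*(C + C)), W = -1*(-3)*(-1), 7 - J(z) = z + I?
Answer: -66708/19 ≈ -3510.9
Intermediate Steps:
J(z) = 8 - z (J(z) = 7 - (z - 1) = 7 - (-1 + z) = 7 + (1 - z) = 8 - z)
W = -3 (W = 3*(-1) = -3)
P(C) = -1/(6*C) (P(C) = 1/(-3*(C + C)) = 1/(-6*C) = -1/(6*C))
Q(E) = -1/18 - E (Q(E) = -1/(6*(8 - 1*5)) - E = -1/(6*(8 - 5)) - E = -1/6/3 - E = -1/6*1/3 - E = -1/18 - E)
270538/Q(77) = 270538/(-1/18 - 1*77) = 270538/(-1/18 - 77) = 270538/(-1387/18) = 270538*(-18/1387) = -66708/19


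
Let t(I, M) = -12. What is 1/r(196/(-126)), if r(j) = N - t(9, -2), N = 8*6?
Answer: 1/60 ≈ 0.016667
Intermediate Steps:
N = 48
r(j) = 60 (r(j) = 48 - 1*(-12) = 48 + 12 = 60)
1/r(196/(-126)) = 1/60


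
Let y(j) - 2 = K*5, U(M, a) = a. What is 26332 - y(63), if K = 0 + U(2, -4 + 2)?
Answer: 26340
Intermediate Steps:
K = -2 (K = 0 + (-4 + 2) = 0 - 2 = -2)
y(j) = -8 (y(j) = 2 - 2*5 = 2 - 10 = -8)
26332 - y(63) = 26332 - 1*(-8) = 26332 + 8 = 26340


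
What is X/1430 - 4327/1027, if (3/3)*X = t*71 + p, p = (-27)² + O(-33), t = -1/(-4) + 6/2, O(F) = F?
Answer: -146457/41080 ≈ -3.5652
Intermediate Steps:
t = 13/4 (t = -1*(-¼) + 6*(½) = ¼ + 3 = 13/4 ≈ 3.2500)
p = 696 (p = (-27)² - 33 = 729 - 33 = 696)
X = 3707/4 (X = (13/4)*71 + 696 = 923/4 + 696 = 3707/4 ≈ 926.75)
X/1430 - 4327/1027 = (3707/4)/1430 - 4327/1027 = (3707/4)*(1/1430) - 4327*1/1027 = 337/520 - 4327/1027 = -146457/41080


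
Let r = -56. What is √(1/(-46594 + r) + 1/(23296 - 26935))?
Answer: I*√37942346454/11317290 ≈ 0.017212*I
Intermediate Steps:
√(1/(-46594 + r) + 1/(23296 - 26935)) = √(1/(-46594 - 56) + 1/(23296 - 26935)) = √(1/(-46650) + 1/(-3639)) = √(-1/46650 - 1/3639) = √(-16763/56586450) = I*√37942346454/11317290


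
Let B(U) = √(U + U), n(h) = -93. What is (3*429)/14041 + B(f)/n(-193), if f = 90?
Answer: 1287/14041 - 2*√5/31 ≈ -0.052602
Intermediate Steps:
B(U) = √2*√U (B(U) = √(2*U) = √2*√U)
(3*429)/14041 + B(f)/n(-193) = (3*429)/14041 + (√2*√90)/(-93) = 1287*(1/14041) + (√2*(3*√10))*(-1/93) = 1287/14041 + (6*√5)*(-1/93) = 1287/14041 - 2*√5/31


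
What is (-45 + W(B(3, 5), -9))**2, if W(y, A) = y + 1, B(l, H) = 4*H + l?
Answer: 441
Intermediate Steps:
B(l, H) = l + 4*H
W(y, A) = 1 + y
(-45 + W(B(3, 5), -9))**2 = (-45 + (1 + (3 + 4*5)))**2 = (-45 + (1 + (3 + 20)))**2 = (-45 + (1 + 23))**2 = (-45 + 24)**2 = (-21)**2 = 441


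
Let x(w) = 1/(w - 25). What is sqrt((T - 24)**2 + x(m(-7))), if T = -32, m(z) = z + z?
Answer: sqrt(4769817)/39 ≈ 56.000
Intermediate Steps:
m(z) = 2*z
x(w) = 1/(-25 + w)
sqrt((T - 24)**2 + x(m(-7))) = sqrt((-32 - 24)**2 + 1/(-25 + 2*(-7))) = sqrt((-56)**2 + 1/(-25 - 14)) = sqrt(3136 + 1/(-39)) = sqrt(3136 - 1/39) = sqrt(122303/39) = sqrt(4769817)/39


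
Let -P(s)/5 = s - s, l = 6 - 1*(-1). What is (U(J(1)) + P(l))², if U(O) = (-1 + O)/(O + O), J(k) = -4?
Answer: 25/64 ≈ 0.39063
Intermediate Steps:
l = 7 (l = 6 + 1 = 7)
U(O) = (-1 + O)/(2*O) (U(O) = (-1 + O)/((2*O)) = (-1 + O)*(1/(2*O)) = (-1 + O)/(2*O))
P(s) = 0 (P(s) = -5*(s - s) = -5*0 = 0)
(U(J(1)) + P(l))² = ((½)*(-1 - 4)/(-4) + 0)² = ((½)*(-¼)*(-5) + 0)² = (5/8 + 0)² = (5/8)² = 25/64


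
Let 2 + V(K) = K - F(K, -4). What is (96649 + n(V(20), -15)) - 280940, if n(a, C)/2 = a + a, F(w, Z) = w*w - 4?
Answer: -185803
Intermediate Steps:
F(w, Z) = -4 + w**2 (F(w, Z) = w**2 - 4 = -4 + w**2)
V(K) = 2 + K - K**2 (V(K) = -2 + (K - (-4 + K**2)) = -2 + (K + (4 - K**2)) = -2 + (4 + K - K**2) = 2 + K - K**2)
n(a, C) = 4*a (n(a, C) = 2*(a + a) = 2*(2*a) = 4*a)
(96649 + n(V(20), -15)) - 280940 = (96649 + 4*(2 + 20 - 1*20**2)) - 280940 = (96649 + 4*(2 + 20 - 1*400)) - 280940 = (96649 + 4*(2 + 20 - 400)) - 280940 = (96649 + 4*(-378)) - 280940 = (96649 - 1512) - 280940 = 95137 - 280940 = -185803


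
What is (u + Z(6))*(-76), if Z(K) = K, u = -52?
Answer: 3496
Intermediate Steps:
(u + Z(6))*(-76) = (-52 + 6)*(-76) = -46*(-76) = 3496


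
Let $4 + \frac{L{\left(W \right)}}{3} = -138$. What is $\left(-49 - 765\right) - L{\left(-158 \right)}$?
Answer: $-388$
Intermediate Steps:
$L{\left(W \right)} = -426$ ($L{\left(W \right)} = -12 + 3 \left(-138\right) = -12 - 414 = -426$)
$\left(-49 - 765\right) - L{\left(-158 \right)} = \left(-49 - 765\right) - -426 = \left(-49 - 765\right) + 426 = -814 + 426 = -388$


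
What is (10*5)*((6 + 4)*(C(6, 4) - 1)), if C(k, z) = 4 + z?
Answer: 3500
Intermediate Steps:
(10*5)*((6 + 4)*(C(6, 4) - 1)) = (10*5)*((6 + 4)*((4 + 4) - 1)) = 50*(10*(8 - 1)) = 50*(10*7) = 50*70 = 3500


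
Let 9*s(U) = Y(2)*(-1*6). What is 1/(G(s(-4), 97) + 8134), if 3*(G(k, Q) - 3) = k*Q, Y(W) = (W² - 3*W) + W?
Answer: 1/8137 ≈ 0.00012290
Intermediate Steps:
Y(W) = W² - 2*W
s(U) = 0 (s(U) = ((2*(-2 + 2))*(-1*6))/9 = ((2*0)*(-6))/9 = (0*(-6))/9 = (⅑)*0 = 0)
G(k, Q) = 3 + Q*k/3 (G(k, Q) = 3 + (k*Q)/3 = 3 + (Q*k)/3 = 3 + Q*k/3)
1/(G(s(-4), 97) + 8134) = 1/((3 + (⅓)*97*0) + 8134) = 1/((3 + 0) + 8134) = 1/(3 + 8134) = 1/8137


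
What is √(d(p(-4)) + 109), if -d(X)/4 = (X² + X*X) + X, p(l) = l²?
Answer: I*√2003 ≈ 44.755*I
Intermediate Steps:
d(X) = -8*X² - 4*X (d(X) = -4*((X² + X*X) + X) = -4*((X² + X²) + X) = -4*(2*X² + X) = -4*(X + 2*X²) = -8*X² - 4*X)
√(d(p(-4)) + 109) = √(-4*(-4)²*(1 + 2*(-4)²) + 109) = √(-4*16*(1 + 2*16) + 109) = √(-4*16*(1 + 32) + 109) = √(-4*16*33 + 109) = √(-2112 + 109) = √(-2003) = I*√2003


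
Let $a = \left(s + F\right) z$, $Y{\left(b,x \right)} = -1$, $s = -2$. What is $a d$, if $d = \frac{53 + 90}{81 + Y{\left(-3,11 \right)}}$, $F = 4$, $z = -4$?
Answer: $- \frac{143}{10} \approx -14.3$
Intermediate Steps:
$a = -8$ ($a = \left(-2 + 4\right) \left(-4\right) = 2 \left(-4\right) = -8$)
$d = \frac{143}{80}$ ($d = \frac{53 + 90}{81 - 1} = \frac{143}{80} \approx 1.7875$)
$a d = \left(-8\right) \frac{143}{80} = - \frac{143}{10}$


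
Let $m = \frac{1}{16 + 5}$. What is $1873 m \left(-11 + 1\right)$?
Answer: $- \frac{18730}{21} \approx -891.9$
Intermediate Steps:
$m = \frac{1}{21} \approx 0.047619$
$1873 m \left(-11 + 1\right) = 1873 \frac{-11 + 1}{21} = 1873 \cdot \frac{1}{21} \left(-10\right) = 1873 \left(- \frac{10}{21}\right) = - \frac{18730}{21}$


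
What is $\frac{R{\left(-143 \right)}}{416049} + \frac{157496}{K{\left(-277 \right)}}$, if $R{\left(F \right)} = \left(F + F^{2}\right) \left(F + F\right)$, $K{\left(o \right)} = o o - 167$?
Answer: $- \frac{189554493344}{15926771769} \approx -11.902$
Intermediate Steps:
$K{\left(o \right)} = -167 + o^{2}$ ($K{\left(o \right)} = o^{2} - 167 = -167 + o^{2}$)
$R{\left(F \right)} = 2 F \left(F + F^{2}\right)$ ($R{\left(F \right)} = \left(F + F^{2}\right) 2 F = 2 F \left(F + F^{2}\right)$)
$\frac{R{\left(-143 \right)}}{416049} + \frac{157496}{K{\left(-277 \right)}} = \frac{2 \left(-143\right)^{2} \left(1 - 143\right)}{416049} + \frac{157496}{-167 + \left(-277\right)^{2}} = 2 \cdot 20449 \left(-142\right) \frac{1}{416049} + \frac{157496}{-167 + 76729} = \left(-5807516\right) \frac{1}{416049} + \frac{157496}{76562} = - \frac{5807516}{416049} + 157496 \cdot \frac{1}{76562} = - \frac{5807516}{416049} + \frac{78748}{38281} = - \frac{189554493344}{15926771769}$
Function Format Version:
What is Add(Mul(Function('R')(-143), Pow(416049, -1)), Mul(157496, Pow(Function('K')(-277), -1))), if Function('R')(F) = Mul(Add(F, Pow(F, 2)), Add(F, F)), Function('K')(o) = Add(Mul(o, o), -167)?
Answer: Rational(-189554493344, 15926771769) ≈ -11.902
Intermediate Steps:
Function('K')(o) = Add(-167, Pow(o, 2)) (Function('K')(o) = Add(Pow(o, 2), -167) = Add(-167, Pow(o, 2)))
Function('R')(F) = Mul(2, F, Add(F, Pow(F, 2))) (Function('R')(F) = Mul(Add(F, Pow(F, 2)), Mul(2, F)) = Mul(2, F, Add(F, Pow(F, 2))))
Add(Mul(Function('R')(-143), Pow(416049, -1)), Mul(157496, Pow(Function('K')(-277), -1))) = Add(Mul(Mul(2, Pow(-143, 2), Add(1, -143)), Pow(416049, -1)), Mul(157496, Pow(Add(-167, Pow(-277, 2)), -1))) = Add(Mul(Mul(2, 20449, -142), Rational(1, 416049)), Mul(157496, Pow(Add(-167, 76729), -1))) = Add(Mul(-5807516, Rational(1, 416049)), Mul(157496, Pow(76562, -1))) = Add(Rational(-5807516, 416049), Mul(157496, Rational(1, 76562))) = Add(Rational(-5807516, 416049), Rational(78748, 38281)) = Rational(-189554493344, 15926771769)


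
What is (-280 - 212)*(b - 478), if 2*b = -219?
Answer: 289050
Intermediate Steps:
b = -219/2 (b = (1/2)*(-219) = -219/2 ≈ -109.50)
(-280 - 212)*(b - 478) = (-280 - 212)*(-219/2 - 478) = -492*(-1175/2) = 289050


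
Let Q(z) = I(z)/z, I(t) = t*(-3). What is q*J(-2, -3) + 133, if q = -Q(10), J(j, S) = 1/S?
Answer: 132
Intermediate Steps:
I(t) = -3*t
Q(z) = -3 (Q(z) = (-3*z)/z = -3)
q = 3 (q = -1*(-3) = 3)
q*J(-2, -3) + 133 = 3/(-3) + 133 = 3*(-1/3) + 133 = -1 + 133 = 132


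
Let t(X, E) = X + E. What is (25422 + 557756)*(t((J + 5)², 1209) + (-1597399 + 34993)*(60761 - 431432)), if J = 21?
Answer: 337740888319456358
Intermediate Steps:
t(X, E) = E + X
(25422 + 557756)*(t((J + 5)², 1209) + (-1597399 + 34993)*(60761 - 431432)) = (25422 + 557756)*((1209 + (21 + 5)²) + (-1597399 + 34993)*(60761 - 431432)) = 583178*((1209 + 26²) - 1562406*(-370671)) = 583178*((1209 + 676) + 579138594426) = 583178*(1885 + 579138594426) = 583178*579138596311 = 337740888319456358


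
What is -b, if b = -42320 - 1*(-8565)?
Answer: 33755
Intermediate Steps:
b = -33755 (b = -42320 + 8565 = -33755)
-b = -1*(-33755) = 33755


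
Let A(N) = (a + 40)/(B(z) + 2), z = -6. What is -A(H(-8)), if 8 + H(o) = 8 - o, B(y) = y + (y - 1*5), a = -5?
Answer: 7/3 ≈ 2.3333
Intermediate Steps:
B(y) = -5 + 2*y (B(y) = y + (y - 5) = y + (-5 + y) = -5 + 2*y)
H(o) = -o (H(o) = -8 + (8 - o) = -o)
A(N) = -7/3 (A(N) = (-5 + 40)/((-5 + 2*(-6)) + 2) = 35/((-5 - 12) + 2) = 35/(-17 + 2) = 35/(-15) = 35*(-1/15) = -7/3)
-A(H(-8)) = -1*(-7/3) = 7/3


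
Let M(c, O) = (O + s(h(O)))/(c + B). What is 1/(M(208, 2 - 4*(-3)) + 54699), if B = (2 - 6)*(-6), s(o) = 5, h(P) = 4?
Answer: 232/12690187 ≈ 1.8282e-5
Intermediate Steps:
B = 24 (B = -4*(-6) = 24)
M(c, O) = (5 + O)/(24 + c) (M(c, O) = (O + 5)/(c + 24) = (5 + O)/(24 + c))
1/(M(208, 2 - 4*(-3)) + 54699) = 1/((5 + (2 - 4*(-3)))/(24 + 208) + 54699) = 1/((5 + (2 + 12))/232 + 54699) = 1/((5 + 14)/232 + 54699) = 1/((1/232)*19 + 54699) = 1/(19/232 + 54699) = 1/(12690187/232) = 232/12690187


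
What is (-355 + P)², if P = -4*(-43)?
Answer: 33489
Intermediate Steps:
P = 172
(-355 + P)² = (-355 + 172)² = (-183)² = 33489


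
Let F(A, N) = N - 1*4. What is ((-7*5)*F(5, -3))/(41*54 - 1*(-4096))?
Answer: 49/1262 ≈ 0.038827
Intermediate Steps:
F(A, N) = -4 + N (F(A, N) = N - 4 = -4 + N)
((-7*5)*F(5, -3))/(41*54 - 1*(-4096)) = ((-7*5)*(-4 - 3))/(41*54 - 1*(-4096)) = (-35*(-7))/(2214 + 4096) = 245/6310 = 245*(1/6310) = 49/1262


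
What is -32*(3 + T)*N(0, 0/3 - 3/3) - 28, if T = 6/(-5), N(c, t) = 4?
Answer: -1292/5 ≈ -258.40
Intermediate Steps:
T = -6/5 (T = 6*(-⅕) = -6/5 ≈ -1.2000)
-32*(3 + T)*N(0, 0/3 - 3/3) - 28 = -32*(3 - 6/5)*4 - 28 = -288*4/5 - 28 = -32*36/5 - 28 = -1152/5 - 28 = -1292/5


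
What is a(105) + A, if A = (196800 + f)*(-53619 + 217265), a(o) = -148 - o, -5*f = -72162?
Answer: 172836685387/5 ≈ 3.4567e+10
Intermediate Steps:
f = 72162/5 (f = -⅕*(-72162) = 72162/5 ≈ 14432.)
A = 172836686652/5 (A = (196800 + 72162/5)*(-53619 + 217265) = (1056162/5)*163646 = 172836686652/5 ≈ 3.4567e+10)
a(105) + A = (-148 - 1*105) + 172836686652/5 = (-148 - 105) + 172836686652/5 = -253 + 172836686652/5 = 172836685387/5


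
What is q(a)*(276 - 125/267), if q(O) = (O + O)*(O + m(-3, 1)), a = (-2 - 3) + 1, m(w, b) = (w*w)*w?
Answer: 18244616/267 ≈ 68332.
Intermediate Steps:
m(w, b) = w**3 (m(w, b) = w**2*w = w**3)
a = -4 (a = -5 + 1 = -4)
q(O) = 2*O*(-27 + O) (q(O) = (O + O)*(O + (-3)**3) = (2*O)*(O - 27) = (2*O)*(-27 + O) = 2*O*(-27 + O))
q(a)*(276 - 125/267) = (2*(-4)*(-27 - 4))*(276 - 125/267) = (2*(-4)*(-31))*(276 - 125*1/267) = 248*(276 - 125/267) = 248*(73567/267) = 18244616/267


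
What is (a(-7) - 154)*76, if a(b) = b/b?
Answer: -11628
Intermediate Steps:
a(b) = 1
(a(-7) - 154)*76 = (1 - 154)*76 = -153*76 = -11628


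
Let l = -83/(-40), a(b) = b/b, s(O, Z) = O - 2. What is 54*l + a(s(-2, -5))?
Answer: 2261/20 ≈ 113.05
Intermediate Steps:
s(O, Z) = -2 + O
a(b) = 1
l = 83/40 (l = -83*(-1/40) = 83/40 ≈ 2.0750)
54*l + a(s(-2, -5)) = 54*(83/40) + 1 = 2241/20 + 1 = 2261/20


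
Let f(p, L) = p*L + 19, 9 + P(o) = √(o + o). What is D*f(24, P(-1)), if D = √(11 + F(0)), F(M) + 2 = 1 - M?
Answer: √10*(-197 + 24*I*√2) ≈ -622.97 + 107.33*I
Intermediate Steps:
F(M) = -1 - M (F(M) = -2 + (1 - M) = -1 - M)
P(o) = -9 + √2*√o (P(o) = -9 + √(o + o) = -9 + √(2*o) = -9 + √2*√o)
f(p, L) = 19 + L*p (f(p, L) = L*p + 19 = 19 + L*p)
D = √10 (D = √(11 + (-1 - 1*0)) = √(11 + (-1 + 0)) = √(11 - 1) = √10 ≈ 3.1623)
D*f(24, P(-1)) = √10*(19 + (-9 + √2*√(-1))*24) = √10*(19 + (-9 + √2*I)*24) = √10*(19 + (-9 + I*√2)*24) = √10*(19 + (-216 + 24*I*√2)) = √10*(-197 + 24*I*√2)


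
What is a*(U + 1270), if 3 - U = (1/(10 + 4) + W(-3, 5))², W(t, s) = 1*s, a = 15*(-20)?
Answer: -18335025/49 ≈ -3.7418e+5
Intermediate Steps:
a = -300
W(t, s) = s
U = -4453/196 (U = 3 - (1/(10 + 4) + 5)² = 3 - (1/14 + 5)² = 3 - (71/14)² = 3 - 1*5041/196 = 3 - 5041/196 = -4453/196 ≈ -22.719)
a*(U + 1270) = -300*(-4453/196 + 1270) = -300*244467/196 = -18335025/49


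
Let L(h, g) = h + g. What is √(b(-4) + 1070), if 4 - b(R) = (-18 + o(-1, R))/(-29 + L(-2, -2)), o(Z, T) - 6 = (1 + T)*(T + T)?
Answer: √129998/11 ≈ 32.777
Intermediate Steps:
o(Z, T) = 6 + 2*T*(1 + T) (o(Z, T) = 6 + (1 + T)*(T + T) = 6 + (1 + T)*(2*T) = 6 + 2*T*(1 + T))
L(h, g) = g + h
b(R) = 40/11 + 2*R/33 + 2*R²/33 (b(R) = 4 - (-18 + (6 + 2*R + 2*R²))/(-29 + (-2 - 2)) = 4 - (-12 + 2*R + 2*R²)/(-29 - 4) = 4 - (-12 + 2*R + 2*R²)/(-33) = 4 - (-12 + 2*R + 2*R²)*(-1)/33 = 4 - (4/11 - 2*R/33 - 2*R²/33) = 4 + (-4/11 + 2*R/33 + 2*R²/33) = 40/11 + 2*R/33 + 2*R²/33)
√(b(-4) + 1070) = √((40/11 + (2/33)*(-4) + (2/33)*(-4)²) + 1070) = √((40/11 - 8/33 + (2/33)*16) + 1070) = √((40/11 - 8/33 + 32/33) + 1070) = √(48/11 + 1070) = √(11818/11) = √129998/11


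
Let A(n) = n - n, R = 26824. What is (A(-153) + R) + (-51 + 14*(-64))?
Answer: 25877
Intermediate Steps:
A(n) = 0
(A(-153) + R) + (-51 + 14*(-64)) = (0 + 26824) + (-51 + 14*(-64)) = 26824 + (-51 - 896) = 26824 - 947 = 25877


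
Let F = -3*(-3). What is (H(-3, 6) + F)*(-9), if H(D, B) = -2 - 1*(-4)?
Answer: -99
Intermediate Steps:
H(D, B) = 2 (H(D, B) = -2 + 4 = 2)
F = 9
(H(-3, 6) + F)*(-9) = (2 + 9)*(-9) = 11*(-9) = -99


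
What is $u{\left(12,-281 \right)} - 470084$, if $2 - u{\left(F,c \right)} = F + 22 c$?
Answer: $-463912$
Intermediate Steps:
$u{\left(F,c \right)} = 2 - F - 22 c$ ($u{\left(F,c \right)} = 2 - \left(F + 22 c\right) = 2 - F - 22 c$)
$u{\left(12,-281 \right)} - 470084 = \left(2 - 12 - -6182\right) - 470084 = \left(2 - 12 + 6182\right) - 470084 = 6172 - 470084 = -463912$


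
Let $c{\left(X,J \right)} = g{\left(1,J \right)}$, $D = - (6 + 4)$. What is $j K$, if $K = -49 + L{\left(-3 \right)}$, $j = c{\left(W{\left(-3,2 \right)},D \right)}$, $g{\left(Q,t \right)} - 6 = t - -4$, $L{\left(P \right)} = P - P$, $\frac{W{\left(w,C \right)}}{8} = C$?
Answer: $0$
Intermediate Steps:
$W{\left(w,C \right)} = 8 C$
$D = -10$ ($D = \left(-1\right) 10 = -10$)
$L{\left(P \right)} = 0$
$g{\left(Q,t \right)} = 10 + t$ ($g{\left(Q,t \right)} = 6 + \left(t - -4\right) = 6 + \left(t + 4\right) = 6 + \left(4 + t\right) = 10 + t$)
$c{\left(X,J \right)} = 10 + J$
$j = 0$ ($j = 10 - 10 = 0$)
$K = -49$ ($K = -49 + 0 = -49$)
$j K = 0 \left(-49\right) = 0$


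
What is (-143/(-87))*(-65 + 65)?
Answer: 0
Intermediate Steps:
(-143/(-87))*(-65 + 65) = -143*(-1/87)*0 = (143/87)*0 = 0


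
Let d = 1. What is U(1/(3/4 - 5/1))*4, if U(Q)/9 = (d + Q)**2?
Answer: 6084/289 ≈ 21.052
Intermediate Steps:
U(Q) = 9*(1 + Q)**2
U(1/(3/4 - 5/1))*4 = (9*(1 + 1/(3/4 - 5/1))**2)*4 = (9*(1 + 1/(3*(1/4) - 5*1))**2)*4 = (9*(1 + 1/(3/4 - 5))**2)*4 = (9*(1 + 1/(-17/4))**2)*4 = (9*(1 - 4/17)**2)*4 = (9*(13/17)**2)*4 = (9*(169/289))*4 = (1521/289)*4 = 6084/289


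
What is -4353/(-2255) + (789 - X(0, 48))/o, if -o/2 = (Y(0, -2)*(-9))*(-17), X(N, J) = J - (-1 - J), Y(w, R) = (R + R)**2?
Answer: 4937957/2760120 ≈ 1.7890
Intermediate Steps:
Y(w, R) = 4*R**2 (Y(w, R) = (2*R)**2 = 4*R**2)
X(N, J) = 1 + 2*J (X(N, J) = J + (1 + J) = 1 + 2*J)
o = -4896 (o = -2*(4*(-2)**2)*(-9)*(-17) = -2*(4*4)*(-9)*(-17) = -2*16*(-9)*(-17) = -(-288)*(-17) = -2*2448 = -4896)
-4353/(-2255) + (789 - X(0, 48))/o = -4353/(-2255) + (789 - (1 + 2*48))/(-4896) = -4353*(-1/2255) + (789 - (1 + 96))*(-1/4896) = 4353/2255 + (789 - 1*97)*(-1/4896) = 4353/2255 + (789 - 97)*(-1/4896) = 4353/2255 + 692*(-1/4896) = 4353/2255 - 173/1224 = 4937957/2760120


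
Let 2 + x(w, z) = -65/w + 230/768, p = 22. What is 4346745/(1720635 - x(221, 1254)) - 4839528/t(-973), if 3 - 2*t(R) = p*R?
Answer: -108110745666137616/240472702506109 ≈ -449.58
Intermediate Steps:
t(R) = 3/2 - 11*R
x(w, z) = -653/384 - 65/w (x(w, z) = -2 + (-65/w + 230/768) = -2 + (-65/w + 230*(1/768)) = -2 + (-65/w + 115/384) = -2 + (115/384 - 65/w) = -653/384 - 65/w)
4346745/(1720635 - x(221, 1254)) - 4839528/t(-973) = 4346745/(1720635 - (-653/384 - 65/221)) - 4839528/(3/2 - 11*(-973)) = 4346745/(1720635 - (-653/384 - 65*1/221)) - 4839528/(3/2 + 10703) = 4346745/(1720635 - (-653/384 - 5/17)) - 4839528/21409/2 = 4346745/(1720635 - 1*(-13021/6528)) - 4839528*2/21409 = 4346745/(1720635 + 13021/6528) - 9679056/21409 = 4346745/(11232318301/6528) - 9679056/21409 = 4346745*(6528/11232318301) - 9679056/21409 = 28375551360/11232318301 - 9679056/21409 = -108110745666137616/240472702506109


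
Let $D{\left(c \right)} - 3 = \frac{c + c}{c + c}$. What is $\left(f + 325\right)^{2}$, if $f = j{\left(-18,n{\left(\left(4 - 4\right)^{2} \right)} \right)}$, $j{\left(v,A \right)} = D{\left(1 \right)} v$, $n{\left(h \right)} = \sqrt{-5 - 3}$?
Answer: $64009$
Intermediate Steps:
$D{\left(c \right)} = 4$ ($D{\left(c \right)} = 3 + \frac{c + c}{c + c} = 3 + \frac{2 c}{2 c} = 3 + 2 c \frac{1}{2 c} = 3 + 1 = 4$)
$n{\left(h \right)} = 2 i \sqrt{2}$ ($n{\left(h \right)} = \sqrt{-8} = 2 i \sqrt{2}$)
$j{\left(v,A \right)} = 4 v$
$f = -72$ ($f = 4 \left(-18\right) = -72$)
$\left(f + 325\right)^{2} = \left(-72 + 325\right)^{2} = 253^{2} = 64009$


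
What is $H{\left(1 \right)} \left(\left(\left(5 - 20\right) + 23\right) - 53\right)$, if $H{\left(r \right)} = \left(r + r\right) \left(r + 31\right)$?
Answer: $-2880$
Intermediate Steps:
$H{\left(r \right)} = 2 r \left(31 + r\right)$
$H{\left(1 \right)} \left(\left(\left(5 - 20\right) + 23\right) - 53\right) = 2 \cdot 1 \left(31 + 1\right) \left(\left(\left(5 - 20\right) + 23\right) - 53\right) = 2 \cdot 1 \cdot 32 \left(\left(-15 + 23\right) - 53\right) = 64 \left(8 - 53\right) = 64 \left(-45\right) = -2880$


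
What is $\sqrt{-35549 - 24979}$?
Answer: $4 i \sqrt{3783} \approx 246.02 i$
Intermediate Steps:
$\sqrt{-35549 - 24979} = \sqrt{-60528} = 4 i \sqrt{3783}$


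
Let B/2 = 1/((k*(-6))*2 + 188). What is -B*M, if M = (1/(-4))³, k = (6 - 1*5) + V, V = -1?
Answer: 1/6016 ≈ 0.00016622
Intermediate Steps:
k = 0 (k = (6 - 1*5) - 1 = (6 - 5) - 1 = 1 - 1 = 0)
M = -1/64 (M = (-¼)³ = -1/64 ≈ -0.015625)
B = 1/94 (B = 2/((0*(-6))*2 + 188) = 2/(0*2 + 188) = 2/(0 + 188) = 2/188 = 2*(1/188) = 1/94 ≈ 0.010638)
-B*M = -(-1)/(94*64) = -1*(-1/6016) = 1/6016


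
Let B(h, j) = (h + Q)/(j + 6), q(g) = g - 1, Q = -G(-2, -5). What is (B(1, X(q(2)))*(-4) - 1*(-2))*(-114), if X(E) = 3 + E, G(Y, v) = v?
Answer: 228/5 ≈ 45.600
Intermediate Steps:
Q = 5 (Q = -1*(-5) = 5)
q(g) = -1 + g
B(h, j) = (5 + h)/(6 + j) (B(h, j) = (h + 5)/(j + 6) = (5 + h)/(6 + j))
(B(1, X(q(2)))*(-4) - 1*(-2))*(-114) = (((5 + 1)/(6 + (3 + (-1 + 2))))*(-4) - 1*(-2))*(-114) = ((6/(6 + (3 + 1)))*(-4) + 2)*(-114) = ((6/(6 + 4))*(-4) + 2)*(-114) = ((6/10)*(-4) + 2)*(-114) = (((⅒)*6)*(-4) + 2)*(-114) = ((⅗)*(-4) + 2)*(-114) = (-12/5 + 2)*(-114) = -⅖*(-114) = 228/5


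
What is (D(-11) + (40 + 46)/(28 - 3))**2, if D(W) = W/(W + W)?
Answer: 38809/2500 ≈ 15.524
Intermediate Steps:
D(W) = 1/2 (D(W) = W/((2*W)) = (1/(2*W))*W = 1/2)
(D(-11) + (40 + 46)/(28 - 3))**2 = (1/2 + (40 + 46)/(28 - 3))**2 = (1/2 + 86/25)**2 = (197/50)**2 = 38809/2500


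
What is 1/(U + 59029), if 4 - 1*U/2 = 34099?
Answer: -1/9161 ≈ -0.00010916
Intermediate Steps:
U = -68190 (U = 8 - 2*34099 = 8 - 68198 = -68190)
1/(U + 59029) = 1/(-68190 + 59029) = 1/(-9161) = -1/9161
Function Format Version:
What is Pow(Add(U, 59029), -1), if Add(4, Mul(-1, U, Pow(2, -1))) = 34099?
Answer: Rational(-1, 9161) ≈ -0.00010916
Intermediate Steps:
U = -68190 (U = Add(8, Mul(-2, 34099)) = Add(8, -68198) = -68190)
Pow(Add(U, 59029), -1) = Pow(Add(-68190, 59029), -1) = Pow(-9161, -1) = Rational(-1, 9161)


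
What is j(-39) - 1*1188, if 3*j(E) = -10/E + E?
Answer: -140507/117 ≈ -1200.9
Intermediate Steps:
j(E) = -10/(3*E) + E/3 (j(E) = (-10/E + E)/3 = (E - 10/E)/3 = -10/(3*E) + E/3)
j(-39) - 1*1188 = (⅓)*(-10 + (-39)²)/(-39) - 1*1188 = (⅓)*(-1/39)*(-10 + 1521) - 1188 = (⅓)*(-1/39)*1511 - 1188 = -1511/117 - 1188 = -140507/117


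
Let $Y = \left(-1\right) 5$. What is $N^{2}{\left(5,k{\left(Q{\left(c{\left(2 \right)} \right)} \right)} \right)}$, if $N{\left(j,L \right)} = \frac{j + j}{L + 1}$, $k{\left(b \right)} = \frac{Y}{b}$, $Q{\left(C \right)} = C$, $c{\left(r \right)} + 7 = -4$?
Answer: $\frac{3025}{64} \approx 47.266$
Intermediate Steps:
$c{\left(r \right)} = -11$ ($c{\left(r \right)} = -7 - 4 = -11$)
$Y = -5$
$k{\left(b \right)} = - \frac{5}{b}$
$N{\left(j,L \right)} = \frac{2 j}{1 + L}$
$N^{2}{\left(5,k{\left(Q{\left(c{\left(2 \right)} \right)} \right)} \right)} = \left(2 \cdot 5 \frac{1}{1 - \frac{5}{-11}}\right)^{2} = \left(2 \cdot 5 \frac{1}{1 - - \frac{5}{11}}\right)^{2} = \left(2 \cdot 5 \frac{1}{1 + \frac{5}{11}}\right)^{2} = \left(2 \cdot 5 \frac{1}{\frac{16}{11}}\right)^{2} = \left(2 \cdot 5 \cdot \frac{11}{16}\right)^{2} = \left(\frac{55}{8}\right)^{2} = \frac{3025}{64}$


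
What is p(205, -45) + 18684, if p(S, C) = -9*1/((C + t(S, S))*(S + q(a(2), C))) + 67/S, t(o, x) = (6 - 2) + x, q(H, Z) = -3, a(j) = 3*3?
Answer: 3094871851/165640 ≈ 18684.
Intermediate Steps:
a(j) = 9
t(o, x) = 4 + x
p(S, C) = 67/S - 9/((-3 + S)*(4 + C + S)) (p(S, C) = -9*1/((C + (4 + S))*(S - 3)) + 67/S = -9*1/((-3 + S)*(4 + C + S)) + 67/S = -9/((-3 + S)*(4 + C + S)) + 67/S = 67/S - 9/((-3 + S)*(4 + C + S)))
p(205, -45) + 18684 = (-804 - 201*(-45) + 58*205 + 67*205**2 + 67*(-45)*205)/(205*(-12 + 205 + 205**2 - 3*(-45) - 45*205)) + 18684 = (-804 + 9045 + 11890 + 67*42025 - 618075)/(205*(-12 + 205 + 42025 + 135 - 9225)) + 18684 = (1/205)*(-804 + 9045 + 11890 + 2815675 - 618075)/33128 + 18684 = (1/205)*(1/33128)*2217731 + 18684 = 54091/165640 + 18684 = 3094871851/165640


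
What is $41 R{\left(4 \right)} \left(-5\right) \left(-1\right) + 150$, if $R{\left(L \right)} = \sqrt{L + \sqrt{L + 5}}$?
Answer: $150 + 205 \sqrt{7} \approx 692.38$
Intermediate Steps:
$R{\left(L \right)} = \sqrt{L + \sqrt{5 + L}}$
$41 R{\left(4 \right)} \left(-5\right) \left(-1\right) + 150 = 41 \sqrt{4 + \sqrt{5 + 4}} \left(-5\right) \left(-1\right) + 150 = 41 \sqrt{4 + \sqrt{9}} \left(-5\right) \left(-1\right) + 150 = 41 \sqrt{4 + 3} \left(-5\right) \left(-1\right) + 150 = 41 \sqrt{7} \left(-5\right) \left(-1\right) + 150 = 41 - 5 \sqrt{7} \left(-1\right) + 150 = 41 \cdot 5 \sqrt{7} + 150 = 205 \sqrt{7} + 150 = 150 + 205 \sqrt{7}$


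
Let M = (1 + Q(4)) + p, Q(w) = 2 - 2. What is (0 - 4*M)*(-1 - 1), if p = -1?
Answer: 0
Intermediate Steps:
Q(w) = 0
M = 0 (M = (1 + 0) - 1 = 1 - 1 = 0)
(0 - 4*M)*(-1 - 1) = (0 - 4*0)*(-1 - 1) = (0 + 0)*(-2) = 0*(-2) = 0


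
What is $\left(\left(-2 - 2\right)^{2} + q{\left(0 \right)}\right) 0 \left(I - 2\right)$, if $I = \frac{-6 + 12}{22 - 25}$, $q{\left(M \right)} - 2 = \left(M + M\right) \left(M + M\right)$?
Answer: $0$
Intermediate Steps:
$q{\left(M \right)} = 2 + 4 M^{2}$ ($q{\left(M \right)} = 2 + \left(M + M\right) \left(M + M\right) = 2 + 2 M 2 M = 2 + 4 M^{2}$)
$I = -2$ ($I = \frac{6}{-3} = 6 \left(- \frac{1}{3}\right) = -2$)
$\left(\left(-2 - 2\right)^{2} + q{\left(0 \right)}\right) 0 \left(I - 2\right) = \left(\left(-2 - 2\right)^{2} + \left(2 + 4 \cdot 0^{2}\right)\right) 0 \left(-2 - 2\right) = \left(\left(-4\right)^{2} + \left(2 + 4 \cdot 0\right)\right) 0 \left(-4\right) = \left(16 + \left(2 + 0\right)\right) 0 \left(-4\right) = \left(16 + 2\right) 0 \left(-4\right) = 18 \cdot 0 \left(-4\right) = 0 \left(-4\right) = 0$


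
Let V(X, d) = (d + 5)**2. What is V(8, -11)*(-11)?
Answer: -396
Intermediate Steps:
V(X, d) = (5 + d)**2
V(8, -11)*(-11) = (5 - 11)**2*(-11) = (-6)**2*(-11) = 36*(-11) = -396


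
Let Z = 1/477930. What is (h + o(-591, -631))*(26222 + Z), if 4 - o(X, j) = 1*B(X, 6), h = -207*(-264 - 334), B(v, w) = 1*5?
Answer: 310261667372977/95586 ≈ 3.2459e+9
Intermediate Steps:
B(v, w) = 5
h = 123786 (h = -207*(-598) = 123786)
Z = 1/477930 ≈ 2.0924e-6
o(X, j) = -1 (o(X, j) = 4 - 5 = -1)
(h + o(-591, -631))*(26222 + Z) = (123786 - 1)*(26222 + 1/477930) = 123785*(12532280461/477930) = 310261667372977/95586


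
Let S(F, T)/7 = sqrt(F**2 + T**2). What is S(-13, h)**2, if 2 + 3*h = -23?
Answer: 105154/9 ≈ 11684.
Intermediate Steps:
h = -25/3 (h = -2/3 + (1/3)*(-23) = -2/3 - 23/3 = -25/3 ≈ -8.3333)
S(F, T) = 7*sqrt(F**2 + T**2)
S(-13, h)**2 = (7*sqrt((-13)**2 + (-25/3)**2))**2 = (7*sqrt(169 + 625/9))**2 = (7*sqrt(2146/9))**2 = (7*(sqrt(2146)/3))**2 = (7*sqrt(2146)/3)**2 = 105154/9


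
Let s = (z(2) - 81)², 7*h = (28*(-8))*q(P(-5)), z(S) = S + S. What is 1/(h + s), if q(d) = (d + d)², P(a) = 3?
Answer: 1/4777 ≈ 0.00020934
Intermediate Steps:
z(S) = 2*S
q(d) = 4*d² (q(d) = (2*d)² = 4*d²)
h = -1152 (h = ((28*(-8))*(4*3²))/7 = (-896*9)/7 = (-224*36)/7 = (⅐)*(-8064) = -1152)
s = 5929 (s = (2*2 - 81)² = (4 - 81)² = (-77)² = 5929)
1/(h + s) = 1/(-1152 + 5929) = 1/4777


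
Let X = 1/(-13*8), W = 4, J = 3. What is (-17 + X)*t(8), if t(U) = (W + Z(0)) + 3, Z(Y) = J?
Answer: -8845/52 ≈ -170.10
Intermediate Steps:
Z(Y) = 3
X = -1/104 (X = 1/(-104) = -1/104 ≈ -0.0096154)
t(U) = 10 (t(U) = (4 + 3) + 3 = 7 + 3 = 10)
(-17 + X)*t(8) = (-17 - 1/104)*10 = -1769/104*10 = -8845/52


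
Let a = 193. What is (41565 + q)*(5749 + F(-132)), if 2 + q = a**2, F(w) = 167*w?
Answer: -1284241540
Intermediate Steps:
q = 37247 (q = -2 + 193**2 = -2 + 37249 = 37247)
(41565 + q)*(5749 + F(-132)) = (41565 + 37247)*(5749 + 167*(-132)) = 78812*(5749 - 22044) = 78812*(-16295) = -1284241540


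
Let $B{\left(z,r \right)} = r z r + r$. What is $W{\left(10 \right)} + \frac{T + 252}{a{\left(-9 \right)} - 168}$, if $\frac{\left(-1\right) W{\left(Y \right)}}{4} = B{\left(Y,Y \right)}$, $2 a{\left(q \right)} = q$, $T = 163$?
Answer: $- \frac{278926}{69} \approx -4042.4$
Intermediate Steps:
$a{\left(q \right)} = \frac{q}{2}$
$B{\left(z,r \right)} = r + z r^{2}$ ($B{\left(z,r \right)} = z r^{2} + r = r + z r^{2}$)
$W{\left(Y \right)} = - 4 Y \left(1 + Y^{2}\right)$ ($W{\left(Y \right)} = - 4 Y \left(1 + Y Y\right) = - 4 Y \left(1 + Y^{2}\right)$)
$W{\left(10 \right)} + \frac{T + 252}{a{\left(-9 \right)} - 168} = \left(-4\right) 10 \left(1 + 10^{2}\right) + \frac{163 + 252}{\frac{1}{2} \left(-9\right) - 168} = \left(-4\right) 10 \left(1 + 100\right) + \frac{415}{- \frac{9}{2} - 168} = \left(-4\right) 10 \cdot 101 + \frac{415}{- \frac{345}{2}} = -4040 + 415 \left(- \frac{2}{345}\right) = -4040 - \frac{166}{69} = - \frac{278926}{69}$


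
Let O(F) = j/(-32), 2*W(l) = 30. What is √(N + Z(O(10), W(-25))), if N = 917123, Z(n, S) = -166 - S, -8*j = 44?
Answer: √916942 ≈ 957.57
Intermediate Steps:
j = -11/2 (j = -⅛*44 = -11/2 ≈ -5.5000)
W(l) = 15 (W(l) = (½)*30 = 15)
O(F) = 11/64 (O(F) = -11/2/(-32) = -11/2*(-1/32) = 11/64)
√(N + Z(O(10), W(-25))) = √(917123 + (-166 - 1*15)) = √(917123 + (-166 - 15)) = √(917123 - 181) = √916942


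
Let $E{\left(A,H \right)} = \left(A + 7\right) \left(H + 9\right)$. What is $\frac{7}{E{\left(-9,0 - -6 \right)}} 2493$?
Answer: $- \frac{5817}{10} \approx -581.7$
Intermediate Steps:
$E{\left(A,H \right)} = \left(7 + A\right) \left(9 + H\right)$
$\frac{7}{E{\left(-9,0 - -6 \right)}} 2493 = \frac{7}{63 + 7 \left(0 - -6\right) + 9 \left(-9\right) - 9 \left(0 - -6\right)} 2493 = \frac{7}{63 + 7 \left(0 + 6\right) - 81 - 9 \left(0 + 6\right)} 2493 = \frac{7}{63 + 7 \cdot 6 - 81 - 54} \cdot 2493 = \frac{7}{63 + 42 - 81 - 54} \cdot 2493 = \frac{7}{-30} \cdot 2493 = 7 \left(- \frac{1}{30}\right) 2493 = \left(- \frac{7}{30}\right) 2493 = - \frac{5817}{10}$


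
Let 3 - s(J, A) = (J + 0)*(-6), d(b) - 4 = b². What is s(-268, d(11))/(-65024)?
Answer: 1605/65024 ≈ 0.024683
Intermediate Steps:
d(b) = 4 + b²
s(J, A) = 3 + 6*J (s(J, A) = 3 - (J + 0)*(-6) = 3 - J*(-6) = 3 - (-6)*J = 3 + 6*J)
s(-268, d(11))/(-65024) = (3 + 6*(-268))/(-65024) = (3 - 1608)*(-1/65024) = -1605*(-1/65024) = 1605/65024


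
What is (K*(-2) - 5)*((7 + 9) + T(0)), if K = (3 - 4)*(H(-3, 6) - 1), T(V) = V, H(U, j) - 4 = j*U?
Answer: -560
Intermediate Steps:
H(U, j) = 4 + U*j (H(U, j) = 4 + j*U = 4 + U*j)
K = 15 (K = (3 - 4)*((4 - 3*6) - 1) = -((4 - 18) - 1) = -(-14 - 1) = -1*(-15) = 15)
(K*(-2) - 5)*((7 + 9) + T(0)) = (15*(-2) - 5)*((7 + 9) + 0) = (-30 - 5)*(16 + 0) = -35*16 = -560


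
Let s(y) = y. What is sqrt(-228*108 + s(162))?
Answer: 9*I*sqrt(302) ≈ 156.4*I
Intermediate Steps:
sqrt(-228*108 + s(162)) = sqrt(-228*108 + 162) = sqrt(-24624 + 162) = sqrt(-24462) = 9*I*sqrt(302)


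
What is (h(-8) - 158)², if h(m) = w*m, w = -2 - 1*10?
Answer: 3844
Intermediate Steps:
w = -12 (w = -2 - 10 = -12)
h(m) = -12*m
(h(-8) - 158)² = (-12*(-8) - 158)² = (96 - 158)² = (-62)² = 3844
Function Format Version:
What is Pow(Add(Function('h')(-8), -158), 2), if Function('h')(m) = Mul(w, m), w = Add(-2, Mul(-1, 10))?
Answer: 3844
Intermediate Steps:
w = -12 (w = Add(-2, -10) = -12)
Function('h')(m) = Mul(-12, m)
Pow(Add(Function('h')(-8), -158), 2) = Pow(Add(Mul(-12, -8), -158), 2) = Pow(Add(96, -158), 2) = Pow(-62, 2) = 3844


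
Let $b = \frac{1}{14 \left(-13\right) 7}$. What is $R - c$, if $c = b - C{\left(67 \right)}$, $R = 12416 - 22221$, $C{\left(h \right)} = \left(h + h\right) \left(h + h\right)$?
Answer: $\frac{10384375}{1274} \approx 8151.0$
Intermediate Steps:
$C{\left(h \right)} = 4 h^{2}$ ($C{\left(h \right)} = 2 h 2 h = 4 h^{2}$)
$b = - \frac{1}{1274}$ ($b = \frac{1}{\left(-182\right) 7} = \frac{1}{-1274} = - \frac{1}{1274} \approx -0.00078493$)
$R = -9805$
$c = - \frac{22875945}{1274}$ ($c = - \frac{1}{1274} - 4 \cdot 67^{2} = - \frac{1}{1274} - 4 \cdot 4489 = - \frac{1}{1274} - 17956 = - \frac{22875945}{1274} \approx -17956.0$)
$R - c = -9805 - - \frac{22875945}{1274} = -9805 + \frac{22875945}{1274} = \frac{10384375}{1274}$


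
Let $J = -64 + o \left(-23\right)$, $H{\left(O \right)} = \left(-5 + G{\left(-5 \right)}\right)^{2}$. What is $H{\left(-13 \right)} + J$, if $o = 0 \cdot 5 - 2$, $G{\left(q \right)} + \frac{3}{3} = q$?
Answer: $103$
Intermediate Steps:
$G{\left(q \right)} = -1 + q$
$H{\left(O \right)} = 121$ ($H{\left(O \right)} = \left(-5 - 6\right)^{2} = \left(-11\right)^{2} = 121$)
$o = -2$ ($o = 0 - 2 = -2$)
$J = -18$ ($J = -64 - -46 = -64 + 46 = -18$)
$H{\left(-13 \right)} + J = 121 - 18 = 103$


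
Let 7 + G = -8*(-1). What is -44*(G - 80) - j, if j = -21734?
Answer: 25210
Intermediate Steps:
G = 1 (G = -7 - 8*(-1) = -7 + 8 = 1)
-44*(G - 80) - j = -44*(1 - 80) - 1*(-21734) = -44*(-79) + 21734 = 3476 + 21734 = 25210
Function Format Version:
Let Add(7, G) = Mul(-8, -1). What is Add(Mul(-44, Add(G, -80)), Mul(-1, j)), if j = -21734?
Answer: 25210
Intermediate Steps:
G = 1 (G = Add(-7, Mul(-8, -1)) = Add(-7, 8) = 1)
Add(Mul(-44, Add(G, -80)), Mul(-1, j)) = Add(Mul(-44, Add(1, -80)), Mul(-1, -21734)) = Add(Mul(-44, -79), 21734) = Add(3476, 21734) = 25210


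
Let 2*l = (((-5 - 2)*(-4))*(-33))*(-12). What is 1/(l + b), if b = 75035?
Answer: 1/80579 ≈ 1.2410e-5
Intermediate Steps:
l = 5544 (l = ((((-5 - 2)*(-4))*(-33))*(-12))/2 = ((-7*(-4)*(-33))*(-12))/2 = ((28*(-33))*(-12))/2 = (-924*(-12))/2 = (½)*11088 = 5544)
1/(l + b) = 1/(5544 + 75035) = 1/80579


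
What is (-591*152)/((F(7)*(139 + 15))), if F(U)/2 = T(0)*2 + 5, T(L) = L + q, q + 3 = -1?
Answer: 7486/77 ≈ 97.221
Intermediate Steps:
q = -4 (q = -3 - 1 = -4)
T(L) = -4 + L (T(L) = L - 4 = -4 + L)
F(U) = -6 (F(U) = 2*((-4 + 0)*2 + 5) = 2*(-4*2 + 5) = 2*(-8 + 5) = 2*(-3) = -6)
(-591*152)/((F(7)*(139 + 15))) = (-591*152)/((-6*(139 + 15))) = -89832/((-6*154)) = -89832/(-924) = -89832*(-1/924) = 7486/77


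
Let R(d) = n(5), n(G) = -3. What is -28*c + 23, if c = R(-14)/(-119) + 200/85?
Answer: -741/17 ≈ -43.588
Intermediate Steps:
R(d) = -3
c = 283/119 (c = -3/(-119) + 200/85 = -3*(-1/119) + 200*(1/85) = 3/119 + 40/17 = 283/119 ≈ 2.3782)
-28*c + 23 = -28*283/119 + 23 = -1132/17 + 23 = -741/17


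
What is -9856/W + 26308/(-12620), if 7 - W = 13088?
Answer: -54938057/41270555 ≈ -1.3312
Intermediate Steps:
W = -13081 (W = 7 - 1*13088 = 7 - 13088 = -13081)
-9856/W + 26308/(-12620) = -9856/(-13081) + 26308/(-12620) = -9856*(-1/13081) + 26308*(-1/12620) = 9856/13081 - 6577/3155 = -54938057/41270555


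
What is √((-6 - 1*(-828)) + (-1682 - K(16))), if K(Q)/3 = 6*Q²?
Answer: 2*I*√1367 ≈ 73.946*I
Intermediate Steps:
K(Q) = 18*Q² (K(Q) = 3*(6*Q²) = 18*Q²)
√((-6 - 1*(-828)) + (-1682 - K(16))) = √((-6 - 1*(-828)) + (-1682 - 18*16²)) = √((-6 + 828) + (-1682 - 18*256)) = √(822 + (-1682 - 1*4608)) = √(822 + (-1682 - 4608)) = √(822 - 6290) = √(-5468) = 2*I*√1367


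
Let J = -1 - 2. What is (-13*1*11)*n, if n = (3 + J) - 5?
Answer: 715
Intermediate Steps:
J = -3
n = -5 (n = (3 - 3) - 5 = 0 - 5 = -5)
(-13*1*11)*n = (-13*1*11)*(-5) = -13*11*(-5) = -143*(-5) = 715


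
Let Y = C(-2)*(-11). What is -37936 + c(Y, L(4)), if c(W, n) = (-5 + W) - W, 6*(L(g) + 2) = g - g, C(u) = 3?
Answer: -37941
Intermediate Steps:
L(g) = -2 (L(g) = -2 + (g - g)/6 = -2 + (1/6)*0 = -2 + 0 = -2)
Y = -33 (Y = 3*(-11) = -33)
c(W, n) = -5
-37936 + c(Y, L(4)) = -37936 - 5 = -37941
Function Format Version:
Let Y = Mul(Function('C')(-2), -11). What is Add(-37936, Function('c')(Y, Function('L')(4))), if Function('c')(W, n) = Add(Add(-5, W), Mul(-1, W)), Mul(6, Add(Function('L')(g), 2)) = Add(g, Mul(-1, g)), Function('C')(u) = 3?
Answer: -37941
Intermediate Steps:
Function('L')(g) = -2 (Function('L')(g) = Add(-2, Mul(Rational(1, 6), Add(g, Mul(-1, g)))) = Add(-2, Mul(Rational(1, 6), 0)) = Add(-2, 0) = -2)
Y = -33 (Y = Mul(3, -11) = -33)
Function('c')(W, n) = -5
Add(-37936, Function('c')(Y, Function('L')(4))) = Add(-37936, -5) = -37941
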